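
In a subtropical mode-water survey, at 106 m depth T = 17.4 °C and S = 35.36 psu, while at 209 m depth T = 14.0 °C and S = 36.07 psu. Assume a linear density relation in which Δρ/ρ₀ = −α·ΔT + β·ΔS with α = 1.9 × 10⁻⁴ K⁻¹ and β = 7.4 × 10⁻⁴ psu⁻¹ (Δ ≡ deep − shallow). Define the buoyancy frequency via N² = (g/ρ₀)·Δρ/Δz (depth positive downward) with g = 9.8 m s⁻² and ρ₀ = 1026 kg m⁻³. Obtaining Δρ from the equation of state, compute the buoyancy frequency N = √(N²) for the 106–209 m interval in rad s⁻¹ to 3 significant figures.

0.0106 rad s⁻¹

ΔT = -3.4 K, ΔS = +0.71 psu (deep − shallow).
Δρ/ρ₀ = −αΔT + βΔS = 6.46 × 10⁻⁴ + 5.254 × 10⁻⁴ = 1.1714 × 10⁻³, so Δρ ≈ 1.202 kg m⁻³.
N² = (g/ρ₀)·Δρ/Δz = g·(Δρ/ρ₀)/Δz = 9.8 × 1.1714 × 10⁻³ / 103 = 1.1145 × 10⁻⁴ s⁻².
N = √(1.1145 × 10⁻⁴) = 0.010557 rad s⁻¹ ≈ 0.0106 rad s⁻¹.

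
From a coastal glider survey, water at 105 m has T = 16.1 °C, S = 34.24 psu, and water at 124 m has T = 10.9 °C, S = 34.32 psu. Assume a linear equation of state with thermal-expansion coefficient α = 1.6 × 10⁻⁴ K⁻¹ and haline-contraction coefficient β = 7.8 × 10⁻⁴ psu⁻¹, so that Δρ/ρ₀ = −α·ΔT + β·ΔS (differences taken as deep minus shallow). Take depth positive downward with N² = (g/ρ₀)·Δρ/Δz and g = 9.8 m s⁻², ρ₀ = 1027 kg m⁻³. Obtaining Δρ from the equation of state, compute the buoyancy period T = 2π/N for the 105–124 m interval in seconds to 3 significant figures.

293 s

ΔT = -5.2 K, ΔS = +0.08 psu (deep − shallow).
Δρ/ρ₀ = −αΔT + βΔS = 8.32 × 10⁻⁴ + 6.24 × 10⁻⁵ = 8.944 × 10⁻⁴, so Δρ ≈ 0.9185 kg m⁻³.
N² = (g/ρ₀)·Δρ/Δz = g·(Δρ/ρ₀)/Δz = 9.8 × 8.944 × 10⁻⁴ / 19 = 4.6132 × 10⁻⁴ s⁻².
N = √(4.6132 × 10⁻⁴) = 0.021478 rad s⁻¹ → T = 2π/N = 292.54 s ≈ 293 s.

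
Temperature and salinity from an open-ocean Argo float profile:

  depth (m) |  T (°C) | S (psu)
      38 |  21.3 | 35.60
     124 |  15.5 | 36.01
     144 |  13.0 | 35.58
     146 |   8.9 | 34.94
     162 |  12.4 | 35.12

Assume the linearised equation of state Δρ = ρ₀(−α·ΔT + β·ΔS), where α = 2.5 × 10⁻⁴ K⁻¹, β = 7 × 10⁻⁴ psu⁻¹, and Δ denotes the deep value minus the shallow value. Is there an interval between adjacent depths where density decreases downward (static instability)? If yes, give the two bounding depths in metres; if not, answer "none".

Evaluate Δρ/ρ₀ = −αΔT + βΔS across each adjacent pair:
  38–124 m: −αΔT+βΔS = −(2.5 × 10⁻⁴)(-5.8)+(7 × 10⁻⁴)(+0.41) = 1.7 × 10⁻³ → stable
  124–144 m: −αΔT+βΔS = −(2.5 × 10⁻⁴)(-2.5)+(7 × 10⁻⁴)(-0.43) = 3.2 × 10⁻⁴ → stable
  144–146 m: −αΔT+βΔS = −(2.5 × 10⁻⁴)(-4.1)+(7 × 10⁻⁴)(-0.64) = 5.8 × 10⁻⁴ → stable
  146–162 m: −αΔT+βΔS = −(2.5 × 10⁻⁴)(+3.5)+(7 × 10⁻⁴)(+0.18) = -7.5 × 10⁻⁴ → UNSTABLE
The 146–162 m interval has Δρ < 0: lighter water underlies denser water.

146–162 m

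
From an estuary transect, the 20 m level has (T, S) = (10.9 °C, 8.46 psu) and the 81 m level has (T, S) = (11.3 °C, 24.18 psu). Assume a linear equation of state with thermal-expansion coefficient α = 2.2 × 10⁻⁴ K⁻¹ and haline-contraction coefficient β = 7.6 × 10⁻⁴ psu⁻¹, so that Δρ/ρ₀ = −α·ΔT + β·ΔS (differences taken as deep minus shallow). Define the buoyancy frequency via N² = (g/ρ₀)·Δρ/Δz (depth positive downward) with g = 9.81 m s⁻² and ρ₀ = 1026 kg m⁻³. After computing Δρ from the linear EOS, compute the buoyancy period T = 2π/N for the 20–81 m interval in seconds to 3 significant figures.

ΔT = +0.4 K, ΔS = +15.72 psu (deep − shallow).
Δρ/ρ₀ = −αΔT + βΔS = -8.80 × 10⁻⁵ + 0.0119472 = 0.0118592, so Δρ ≈ 12.17 kg m⁻³.
N² = (g/ρ₀)·Δρ/Δz = g·(Δρ/ρ₀)/Δz = 9.81 × 0.0118592 / 61 = 1.9072 × 10⁻³ s⁻².
N = √(1.9072 × 10⁻³) = 0.043672 rad s⁻¹ → T = 2π/N = 143.87 s ≈ 144 s.

144 s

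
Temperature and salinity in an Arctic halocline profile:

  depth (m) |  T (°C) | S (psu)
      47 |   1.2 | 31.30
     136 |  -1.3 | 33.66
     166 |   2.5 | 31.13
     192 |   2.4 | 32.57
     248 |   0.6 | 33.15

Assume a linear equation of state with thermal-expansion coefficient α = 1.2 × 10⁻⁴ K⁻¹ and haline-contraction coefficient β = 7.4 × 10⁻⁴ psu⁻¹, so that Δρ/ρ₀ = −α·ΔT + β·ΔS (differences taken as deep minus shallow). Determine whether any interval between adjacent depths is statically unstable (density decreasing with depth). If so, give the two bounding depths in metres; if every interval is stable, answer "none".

Evaluate Δρ/ρ₀ = −αΔT + βΔS across each adjacent pair:
  47–136 m: −αΔT+βΔS = −(1.2 × 10⁻⁴)(-2.5)+(7.4 × 10⁻⁴)(+2.36) = 2.0 × 10⁻³ → stable
  136–166 m: −αΔT+βΔS = −(1.2 × 10⁻⁴)(+3.8)+(7.4 × 10⁻⁴)(-2.53) = -2.3 × 10⁻³ → UNSTABLE
  166–192 m: −αΔT+βΔS = −(1.2 × 10⁻⁴)(-0.1)+(7.4 × 10⁻⁴)(+1.44) = 1.1 × 10⁻³ → stable
  192–248 m: −αΔT+βΔS = −(1.2 × 10⁻⁴)(-1.8)+(7.4 × 10⁻⁴)(+0.58) = 6.5 × 10⁻⁴ → stable
The 136–166 m interval has Δρ < 0: lighter water underlies denser water.

136–166 m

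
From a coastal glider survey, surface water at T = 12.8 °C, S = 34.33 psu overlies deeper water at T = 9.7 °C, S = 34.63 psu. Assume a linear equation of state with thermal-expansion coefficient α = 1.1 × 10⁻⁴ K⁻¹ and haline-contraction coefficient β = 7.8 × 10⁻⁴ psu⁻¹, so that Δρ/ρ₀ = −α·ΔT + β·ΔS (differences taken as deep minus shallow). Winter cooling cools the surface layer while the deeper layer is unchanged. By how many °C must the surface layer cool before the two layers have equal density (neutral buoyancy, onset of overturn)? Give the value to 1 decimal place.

5.2 °C

Neutral buoyancy requires Δρ = 0, i.e. −α(T_deep − T_surf′) + β(S_deep − S_surf) = 0.
T_surf′ = T_deep − (β/α)·ΔS = 9.7 − (7.8 × 10⁻⁴/1.1 × 10⁻⁴)·(+0.30) = 7.573 °C.
Cooling required: 12.8 − (7.573) = 5.227 °C.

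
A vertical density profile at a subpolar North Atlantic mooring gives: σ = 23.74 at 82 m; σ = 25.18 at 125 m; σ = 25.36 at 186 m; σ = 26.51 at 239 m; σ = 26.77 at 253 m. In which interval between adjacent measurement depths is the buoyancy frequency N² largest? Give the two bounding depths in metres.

82–125 m

Compute the density gradient over each adjacent pair:
  82–125 m: Δρ/Δz = 1.44/43 = 0.033 kg m⁻⁴
  125–186 m: Δρ/Δz = 0.18/61 = 3.0 × 10⁻³ kg m⁻⁴
  186–239 m: Δρ/Δz = 1.15/53 = 0.022 kg m⁻⁴
  239–253 m: Δρ/Δz = 0.26/14 = 0.019 kg m⁻⁴
The largest gradient is in the 82–125 m interval — the pycnocline.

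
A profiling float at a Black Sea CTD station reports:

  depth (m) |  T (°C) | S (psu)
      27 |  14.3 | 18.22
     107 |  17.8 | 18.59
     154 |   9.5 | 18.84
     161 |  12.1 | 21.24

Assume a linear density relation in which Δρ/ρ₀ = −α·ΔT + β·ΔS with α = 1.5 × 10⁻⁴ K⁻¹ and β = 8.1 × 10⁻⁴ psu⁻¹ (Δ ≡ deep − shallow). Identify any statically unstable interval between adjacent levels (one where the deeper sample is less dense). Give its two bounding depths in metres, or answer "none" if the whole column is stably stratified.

27–107 m

Evaluate Δρ/ρ₀ = −αΔT + βΔS across each adjacent pair:
  27–107 m: −αΔT+βΔS = −(1.5 × 10⁻⁴)(+3.5)+(8.1 × 10⁻⁴)(+0.37) = -2.3 × 10⁻⁴ → UNSTABLE
  107–154 m: −αΔT+βΔS = −(1.5 × 10⁻⁴)(-8.3)+(8.1 × 10⁻⁴)(+0.25) = 1.4 × 10⁻³ → stable
  154–161 m: −αΔT+βΔS = −(1.5 × 10⁻⁴)(+2.6)+(8.1 × 10⁻⁴)(+2.40) = 1.6 × 10⁻³ → stable
The 27–107 m interval has Δρ < 0: lighter water underlies denser water.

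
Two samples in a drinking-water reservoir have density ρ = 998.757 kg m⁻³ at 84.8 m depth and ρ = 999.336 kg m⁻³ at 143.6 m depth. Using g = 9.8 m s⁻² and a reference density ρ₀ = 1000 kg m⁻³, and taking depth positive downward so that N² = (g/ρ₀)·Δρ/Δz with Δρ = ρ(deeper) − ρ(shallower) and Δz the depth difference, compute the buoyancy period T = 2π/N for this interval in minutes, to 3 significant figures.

Δρ = 999.336 − 998.757 = 0.579 kg m⁻³ over Δz = 143.6 − 84.8 = 58.8 m.
N² = (9.8/1000) × (0.579/58.8) = 9.6500 × 10⁻⁵ s⁻².
N = √(9.6500 × 10⁻⁵) = 9.8234 × 10⁻³ rad s⁻¹, so T = 2π/N = 639.61 s = 10.660 min ≈ 10.7 min.
A positive N² confirms static stability across the interval.

10.7 min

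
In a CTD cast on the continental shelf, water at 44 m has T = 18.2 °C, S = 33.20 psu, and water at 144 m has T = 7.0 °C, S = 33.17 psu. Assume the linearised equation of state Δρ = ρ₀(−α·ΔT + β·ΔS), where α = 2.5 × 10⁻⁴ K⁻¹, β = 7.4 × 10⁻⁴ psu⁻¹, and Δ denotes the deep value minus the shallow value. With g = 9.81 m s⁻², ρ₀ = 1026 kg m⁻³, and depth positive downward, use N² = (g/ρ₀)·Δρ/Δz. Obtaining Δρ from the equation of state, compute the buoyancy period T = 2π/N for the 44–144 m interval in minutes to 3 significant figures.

6.34 min

ΔT = -11.2 K, ΔS = -0.03 psu (deep − shallow).
Δρ/ρ₀ = −αΔT + βΔS = 2.80 × 10⁻³ − 2.22 × 10⁻⁵ = 2.7778 × 10⁻³, so Δρ ≈ 2.850 kg m⁻³.
N² = (g/ρ₀)·Δρ/Δz = g·(Δρ/ρ₀)/Δz = 9.81 × 2.7778 × 10⁻³ / 100 = 2.7250 × 10⁻⁴ s⁻².
N = √(2.7250 × 10⁻⁴) = 0.016508 rad s⁻¹ → T = 2π/N = 380.61 s = 6.3435 min ≈ 6.34 min.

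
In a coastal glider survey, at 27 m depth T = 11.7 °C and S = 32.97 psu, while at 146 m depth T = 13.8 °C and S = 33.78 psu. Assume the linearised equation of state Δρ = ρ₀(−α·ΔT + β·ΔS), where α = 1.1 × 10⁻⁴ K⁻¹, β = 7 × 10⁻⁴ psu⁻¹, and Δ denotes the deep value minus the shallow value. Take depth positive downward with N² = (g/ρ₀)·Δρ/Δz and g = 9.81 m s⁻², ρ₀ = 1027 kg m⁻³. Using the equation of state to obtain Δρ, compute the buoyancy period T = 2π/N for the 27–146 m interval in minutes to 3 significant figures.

ΔT = +2.1 K, ΔS = +0.81 psu (deep − shallow).
Δρ/ρ₀ = −αΔT + βΔS = -2.31 × 10⁻⁴ + 5.67 × 10⁻⁴ = 3.36 × 10⁻⁴, so Δρ ≈ 0.3451 kg m⁻³.
N² = (g/ρ₀)·Δρ/Δz = g·(Δρ/ρ₀)/Δz = 9.81 × 3.36 × 10⁻⁴ / 119 = 2.7699 × 10⁻⁵ s⁻².
N = √(2.7699 × 10⁻⁵) = 5.2630 × 10⁻³ rad s⁻¹ → T = 2π/N = 1.1938 × 10³ s = 19.897 min ≈ 19.9 min.

19.9 min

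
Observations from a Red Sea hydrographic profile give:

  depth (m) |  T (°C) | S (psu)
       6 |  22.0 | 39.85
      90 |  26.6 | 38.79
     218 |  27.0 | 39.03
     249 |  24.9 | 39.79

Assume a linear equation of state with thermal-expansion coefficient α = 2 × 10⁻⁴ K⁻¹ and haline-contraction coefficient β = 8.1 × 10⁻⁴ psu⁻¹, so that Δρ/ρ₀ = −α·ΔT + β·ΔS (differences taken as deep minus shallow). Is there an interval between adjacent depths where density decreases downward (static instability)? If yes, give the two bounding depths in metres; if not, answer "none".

6–90 m

Evaluate Δρ/ρ₀ = −αΔT + βΔS across each adjacent pair:
  6–90 m: −αΔT+βΔS = −(2 × 10⁻⁴)(+4.6)+(8.1 × 10⁻⁴)(-1.06) = -1.8 × 10⁻³ → UNSTABLE
  90–218 m: −αΔT+βΔS = −(2 × 10⁻⁴)(+0.4)+(8.1 × 10⁻⁴)(+0.24) = 1.1 × 10⁻⁴ → stable
  218–249 m: −αΔT+βΔS = −(2 × 10⁻⁴)(-2.1)+(8.1 × 10⁻⁴)(+0.76) = 1.0 × 10⁻³ → stable
The 6–90 m interval has Δρ < 0: lighter water underlies denser water.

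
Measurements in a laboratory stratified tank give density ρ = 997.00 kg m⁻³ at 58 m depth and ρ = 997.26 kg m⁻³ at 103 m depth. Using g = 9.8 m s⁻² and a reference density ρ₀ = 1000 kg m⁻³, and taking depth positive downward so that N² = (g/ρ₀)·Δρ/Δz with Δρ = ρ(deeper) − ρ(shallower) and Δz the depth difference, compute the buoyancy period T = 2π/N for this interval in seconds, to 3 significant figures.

835 s

Δρ = 997.26 − 997.00 = 0.26 kg m⁻³ over Δz = 103 − 58 = 45 m.
N² = (9.8/1000) × (0.26/45) = 5.6622 × 10⁻⁵ s⁻².
N = √(5.6622 × 10⁻⁵) = 7.5248 × 10⁻³ rad s⁻¹, so T = 2π/N = 835.00 s ≈ 835 s.
N² > 0, so the interval is statically stable.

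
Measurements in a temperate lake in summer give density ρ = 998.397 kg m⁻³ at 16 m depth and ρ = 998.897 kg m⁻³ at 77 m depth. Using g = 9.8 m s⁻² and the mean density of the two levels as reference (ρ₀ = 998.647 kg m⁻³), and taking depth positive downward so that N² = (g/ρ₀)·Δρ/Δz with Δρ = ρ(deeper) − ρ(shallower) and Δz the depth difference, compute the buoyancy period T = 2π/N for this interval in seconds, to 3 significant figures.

Δρ = 998.897 − 998.397 = 0.500 kg m⁻³ over Δz = 77 − 16 = 61 m.
N² = (9.8/998.647) × (0.500/61) = 8.0437 × 10⁻⁵ s⁻².
N = √(8.0437 × 10⁻⁵) = 8.9687 × 10⁻³ rad s⁻¹, so T = 2π/N = 700.57 s ≈ 701 s.
A positive N² confirms static stability across the interval.

701 s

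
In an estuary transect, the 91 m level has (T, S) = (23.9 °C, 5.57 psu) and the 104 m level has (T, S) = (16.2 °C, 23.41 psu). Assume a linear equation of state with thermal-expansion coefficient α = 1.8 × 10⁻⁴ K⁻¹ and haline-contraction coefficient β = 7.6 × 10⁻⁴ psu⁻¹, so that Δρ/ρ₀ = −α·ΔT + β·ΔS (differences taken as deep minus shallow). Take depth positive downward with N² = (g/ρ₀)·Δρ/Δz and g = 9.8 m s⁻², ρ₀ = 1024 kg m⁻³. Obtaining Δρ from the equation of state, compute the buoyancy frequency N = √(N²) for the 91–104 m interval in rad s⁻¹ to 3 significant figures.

ΔT = -7.7 K, ΔS = +17.84 psu (deep − shallow).
Δρ/ρ₀ = −αΔT + βΔS = 1.386 × 10⁻³ + 0.0135584 = 0.0149444, so Δρ ≈ 15.30 kg m⁻³.
N² = (g/ρ₀)·Δρ/Δz = g·(Δρ/ρ₀)/Δz = 9.8 × 0.0149444 / 13 = 0.011266 s⁻².
N = √(0.011266) = 0.10614 rad s⁻¹ ≈ 0.106 rad s⁻¹.

0.106 rad s⁻¹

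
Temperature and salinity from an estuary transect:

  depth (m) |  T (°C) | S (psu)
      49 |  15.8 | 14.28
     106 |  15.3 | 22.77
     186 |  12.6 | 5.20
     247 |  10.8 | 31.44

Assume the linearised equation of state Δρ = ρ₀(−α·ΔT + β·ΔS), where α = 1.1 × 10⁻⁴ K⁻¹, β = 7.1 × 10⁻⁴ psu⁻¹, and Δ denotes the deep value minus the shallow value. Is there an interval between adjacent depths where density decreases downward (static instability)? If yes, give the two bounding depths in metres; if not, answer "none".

Evaluate Δρ/ρ₀ = −αΔT + βΔS across each adjacent pair:
  49–106 m: −αΔT+βΔS = −(1.1 × 10⁻⁴)(-0.5)+(7.1 × 10⁻⁴)(+8.49) = 6.1 × 10⁻³ → stable
  106–186 m: −αΔT+βΔS = −(1.1 × 10⁻⁴)(-2.7)+(7.1 × 10⁻⁴)(-17.57) = -0.012 → UNSTABLE
  186–247 m: −αΔT+βΔS = −(1.1 × 10⁻⁴)(-1.8)+(7.1 × 10⁻⁴)(+26.24) = 0.019 → stable
The 106–186 m interval has Δρ < 0: lighter water underlies denser water.

106–186 m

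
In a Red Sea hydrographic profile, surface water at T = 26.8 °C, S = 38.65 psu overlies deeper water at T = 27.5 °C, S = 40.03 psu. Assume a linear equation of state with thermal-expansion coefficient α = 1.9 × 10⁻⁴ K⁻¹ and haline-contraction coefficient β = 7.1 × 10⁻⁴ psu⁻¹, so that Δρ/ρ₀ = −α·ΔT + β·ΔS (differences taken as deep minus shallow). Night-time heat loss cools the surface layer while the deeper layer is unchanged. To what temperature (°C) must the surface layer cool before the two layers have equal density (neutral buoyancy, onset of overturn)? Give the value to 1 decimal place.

Neutral buoyancy requires Δρ = 0, i.e. −α(T_deep − T_surf′) + β(S_deep − S_surf) = 0.
T_surf′ = T_deep − (β/α)·ΔS = 27.5 − (7.1 × 10⁻⁴/1.9 × 10⁻⁴)·(+1.38) = 22.343 °C.
Cooling required: 26.8 − (22.343) = 4.457 °C.

22.3 °C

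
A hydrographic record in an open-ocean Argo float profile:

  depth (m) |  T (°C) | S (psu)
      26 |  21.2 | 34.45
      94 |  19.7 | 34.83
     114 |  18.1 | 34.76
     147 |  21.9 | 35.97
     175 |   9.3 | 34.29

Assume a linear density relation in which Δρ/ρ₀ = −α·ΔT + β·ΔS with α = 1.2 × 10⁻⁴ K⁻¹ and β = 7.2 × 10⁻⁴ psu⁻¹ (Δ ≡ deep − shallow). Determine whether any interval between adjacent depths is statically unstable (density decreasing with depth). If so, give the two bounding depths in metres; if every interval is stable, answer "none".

none

Evaluate Δρ/ρ₀ = −αΔT + βΔS across each adjacent pair:
  26–94 m: −αΔT+βΔS = −(1.2 × 10⁻⁴)(-1.5)+(7.2 × 10⁻⁴)(+0.38) = 4.5 × 10⁻⁴ → stable
  94–114 m: −αΔT+βΔS = −(1.2 × 10⁻⁴)(-1.6)+(7.2 × 10⁻⁴)(-0.07) = 1.4 × 10⁻⁴ → stable
  114–147 m: −αΔT+βΔS = −(1.2 × 10⁻⁴)(+3.8)+(7.2 × 10⁻⁴)(+1.21) = 4.2 × 10⁻⁴ → stable
  147–175 m: −αΔT+βΔS = −(1.2 × 10⁻⁴)(-12.6)+(7.2 × 10⁻⁴)(-1.68) = 3.0 × 10⁻⁴ → stable
Every interval has Δρ > 0: the column is stably stratified throughout.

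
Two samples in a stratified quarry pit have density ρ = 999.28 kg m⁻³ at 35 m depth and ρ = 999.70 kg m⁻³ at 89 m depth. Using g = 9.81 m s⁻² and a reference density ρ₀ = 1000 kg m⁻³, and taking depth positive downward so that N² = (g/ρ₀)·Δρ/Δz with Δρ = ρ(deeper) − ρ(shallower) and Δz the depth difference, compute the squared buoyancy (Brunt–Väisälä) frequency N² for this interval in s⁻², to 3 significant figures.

7.63 × 10⁻⁵ s⁻²

Δρ = 999.70 − 999.28 = 0.42 kg m⁻³ over Δz = 89 − 35 = 54 m.
N² = (9.81/1000) × (0.42/54) = 7.6300 × 10⁻⁵ s⁻² ≈ 7.63 × 10⁻⁵ s⁻².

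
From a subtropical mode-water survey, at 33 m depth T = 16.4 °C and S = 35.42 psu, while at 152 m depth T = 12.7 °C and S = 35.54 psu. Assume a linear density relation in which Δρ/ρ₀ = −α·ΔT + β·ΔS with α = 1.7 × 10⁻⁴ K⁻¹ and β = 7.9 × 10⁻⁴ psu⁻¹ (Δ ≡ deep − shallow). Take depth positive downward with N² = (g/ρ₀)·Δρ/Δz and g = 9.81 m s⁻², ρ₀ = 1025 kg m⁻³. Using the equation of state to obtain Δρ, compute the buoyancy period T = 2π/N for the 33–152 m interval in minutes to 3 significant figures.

ΔT = -3.7 K, ΔS = +0.12 psu (deep − shallow).
Δρ/ρ₀ = −αΔT + βΔS = 6.29 × 10⁻⁴ + 9.48 × 10⁻⁵ = 7.238 × 10⁻⁴, so Δρ ≈ 0.7419 kg m⁻³.
N² = (g/ρ₀)·Δρ/Δz = g·(Δρ/ρ₀)/Δz = 9.81 × 7.238 × 10⁻⁴ / 119 = 5.9668 × 10⁻⁵ s⁻².
N = √(5.9668 × 10⁻⁵) = 7.7245 × 10⁻³ rad s⁻¹ → T = 2π/N = 813.41 s = 13.557 min ≈ 13.6 min.

13.6 min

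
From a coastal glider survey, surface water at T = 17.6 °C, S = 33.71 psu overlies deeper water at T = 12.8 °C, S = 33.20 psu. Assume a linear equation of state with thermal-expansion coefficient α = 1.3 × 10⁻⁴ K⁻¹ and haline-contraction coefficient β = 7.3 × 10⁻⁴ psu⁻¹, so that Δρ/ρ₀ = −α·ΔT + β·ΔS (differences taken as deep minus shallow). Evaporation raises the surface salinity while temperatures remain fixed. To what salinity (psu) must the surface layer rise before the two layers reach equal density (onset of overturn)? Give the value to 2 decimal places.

Neutral buoyancy requires −α(T_deep − T_surf) + β(S_deep − S_surf′) = 0.
S_surf′ = S_deep − (α/β)·ΔT = 33.20 − (1.3 × 10⁻⁴/7.3 × 10⁻⁴)·(-4.8) = 34.0548 psu.
Increase required: 34.0548 − 33.71 = 0.3448 psu.

34.05 psu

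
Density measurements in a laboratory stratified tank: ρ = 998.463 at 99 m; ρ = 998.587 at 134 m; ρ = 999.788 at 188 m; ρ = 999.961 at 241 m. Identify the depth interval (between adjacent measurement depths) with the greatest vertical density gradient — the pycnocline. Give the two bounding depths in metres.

Compute the density gradient over each adjacent pair:
  99–134 m: Δρ/Δz = 0.124/35 = 3.5 × 10⁻³ kg m⁻⁴
  134–188 m: Δρ/Δz = 1.201/54 = 0.022 kg m⁻⁴
  188–241 m: Δρ/Δz = 0.173/53 = 3.3 × 10⁻³ kg m⁻⁴
The largest gradient is in the 134–188 m interval — the pycnocline.

134–188 m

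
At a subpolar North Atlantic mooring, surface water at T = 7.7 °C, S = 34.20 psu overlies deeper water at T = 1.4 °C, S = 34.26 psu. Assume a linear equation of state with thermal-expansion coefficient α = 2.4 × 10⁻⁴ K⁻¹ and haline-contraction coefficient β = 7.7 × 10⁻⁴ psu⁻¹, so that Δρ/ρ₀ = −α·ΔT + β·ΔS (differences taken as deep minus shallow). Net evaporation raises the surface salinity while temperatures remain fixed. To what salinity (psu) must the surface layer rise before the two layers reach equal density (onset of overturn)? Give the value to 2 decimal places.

Neutral buoyancy requires −α(T_deep − T_surf) + β(S_deep − S_surf′) = 0.
S_surf′ = S_deep − (α/β)·ΔT = 34.26 − (2.4 × 10⁻⁴/7.7 × 10⁻⁴)·(-6.3) = 36.2236 psu.
Increase required: 36.2236 − 34.20 = 2.0236 psu.

36.22 psu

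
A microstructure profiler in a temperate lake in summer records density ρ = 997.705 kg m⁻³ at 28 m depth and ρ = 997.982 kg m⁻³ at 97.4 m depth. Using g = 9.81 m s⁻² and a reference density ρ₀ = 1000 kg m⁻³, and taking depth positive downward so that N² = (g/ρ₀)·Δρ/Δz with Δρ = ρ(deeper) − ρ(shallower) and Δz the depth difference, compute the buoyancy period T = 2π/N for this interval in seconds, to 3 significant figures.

1.00 × 10³ s

Δρ = 997.982 − 997.705 = 0.277 kg m⁻³ over Δz = 97.4 − 28 = 69.4 m.
N² = (9.81/1000) × (0.277/69.4) = 3.9155 × 10⁻⁵ s⁻².
N = √(3.9155 × 10⁻⁵) = 6.2574 × 10⁻³ rad s⁻¹, so T = 2π/N = 1.0041 × 10³ s ≈ 1.00 × 10³ s.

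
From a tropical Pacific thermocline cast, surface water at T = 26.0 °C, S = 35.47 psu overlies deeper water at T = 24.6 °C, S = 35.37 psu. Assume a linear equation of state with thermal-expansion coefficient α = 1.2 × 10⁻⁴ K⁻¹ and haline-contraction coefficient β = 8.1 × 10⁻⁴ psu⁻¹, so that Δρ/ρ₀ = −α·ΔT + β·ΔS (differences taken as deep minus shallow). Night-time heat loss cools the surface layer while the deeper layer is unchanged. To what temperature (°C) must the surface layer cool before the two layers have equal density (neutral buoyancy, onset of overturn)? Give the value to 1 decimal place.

Neutral buoyancy requires Δρ = 0, i.e. −α(T_deep − T_surf′) + β(S_deep − S_surf) = 0.
T_surf′ = T_deep − (β/α)·ΔS = 24.6 − (8.1 × 10⁻⁴/1.2 × 10⁻⁴)·(-0.10) = 25.275 °C.
Cooling required: 26.0 − (25.275) = 0.725 °C.

25.3 °C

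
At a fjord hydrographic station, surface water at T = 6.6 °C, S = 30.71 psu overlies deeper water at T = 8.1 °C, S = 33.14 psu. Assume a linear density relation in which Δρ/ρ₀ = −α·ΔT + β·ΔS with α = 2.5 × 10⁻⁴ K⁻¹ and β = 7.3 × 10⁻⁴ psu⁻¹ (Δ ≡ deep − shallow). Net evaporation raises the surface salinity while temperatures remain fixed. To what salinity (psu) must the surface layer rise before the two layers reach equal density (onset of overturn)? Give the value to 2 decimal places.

Neutral buoyancy requires −α(T_deep − T_surf) + β(S_deep − S_surf′) = 0.
S_surf′ = S_deep − (α/β)·ΔT = 33.14 − (2.5 × 10⁻⁴/7.3 × 10⁻⁴)·(+1.5) = 32.6263 psu.
Increase required: 32.6263 − 30.71 = 1.9163 psu.

32.63 psu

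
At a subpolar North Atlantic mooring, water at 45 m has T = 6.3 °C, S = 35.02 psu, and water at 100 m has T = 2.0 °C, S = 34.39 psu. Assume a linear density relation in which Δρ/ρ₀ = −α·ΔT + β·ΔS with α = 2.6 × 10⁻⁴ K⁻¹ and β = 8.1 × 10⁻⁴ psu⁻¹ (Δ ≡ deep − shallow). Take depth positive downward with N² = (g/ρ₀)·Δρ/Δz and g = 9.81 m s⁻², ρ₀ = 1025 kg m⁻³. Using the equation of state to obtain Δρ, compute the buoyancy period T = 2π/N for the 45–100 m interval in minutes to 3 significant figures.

10.1 min

ΔT = -4.3 K, ΔS = -0.63 psu (deep − shallow).
Δρ/ρ₀ = −αΔT + βΔS = 1.118 × 10⁻³ − 5.103 × 10⁻⁴ = 6.077 × 10⁻⁴, so Δρ ≈ 0.6229 kg m⁻³.
N² = (g/ρ₀)·Δρ/Δz = g·(Δρ/ρ₀)/Δz = 9.81 × 6.077 × 10⁻⁴ / 55 = 1.0839 × 10⁻⁴ s⁻².
N = √(1.0839 × 10⁻⁴) = 0.010411 rad s⁻¹ → T = 2π/N = 603.51 s = 10.059 min ≈ 10.1 min.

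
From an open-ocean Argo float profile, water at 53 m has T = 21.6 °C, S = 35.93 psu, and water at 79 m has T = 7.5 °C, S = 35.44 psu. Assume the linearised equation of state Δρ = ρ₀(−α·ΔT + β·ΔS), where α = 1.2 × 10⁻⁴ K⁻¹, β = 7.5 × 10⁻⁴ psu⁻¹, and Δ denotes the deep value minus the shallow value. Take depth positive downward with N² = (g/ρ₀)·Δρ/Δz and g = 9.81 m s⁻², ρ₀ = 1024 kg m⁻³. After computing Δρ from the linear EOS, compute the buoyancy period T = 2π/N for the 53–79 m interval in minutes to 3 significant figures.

ΔT = -14.1 K, ΔS = -0.49 psu (deep − shallow).
Δρ/ρ₀ = −αΔT + βΔS = 1.692 × 10⁻³ − 3.675 × 10⁻⁴ = 1.3245 × 10⁻³, so Δρ ≈ 1.356 kg m⁻³.
N² = (g/ρ₀)·Δρ/Δz = g·(Δρ/ρ₀)/Δz = 9.81 × 1.3245 × 10⁻³ / 26 = 4.9974 × 10⁻⁴ s⁻².
N = √(4.9974 × 10⁻⁴) = 0.022355 rad s⁻¹ → T = 2π/N = 281.06 s = 4.6843 min ≈ 4.68 min.

4.68 min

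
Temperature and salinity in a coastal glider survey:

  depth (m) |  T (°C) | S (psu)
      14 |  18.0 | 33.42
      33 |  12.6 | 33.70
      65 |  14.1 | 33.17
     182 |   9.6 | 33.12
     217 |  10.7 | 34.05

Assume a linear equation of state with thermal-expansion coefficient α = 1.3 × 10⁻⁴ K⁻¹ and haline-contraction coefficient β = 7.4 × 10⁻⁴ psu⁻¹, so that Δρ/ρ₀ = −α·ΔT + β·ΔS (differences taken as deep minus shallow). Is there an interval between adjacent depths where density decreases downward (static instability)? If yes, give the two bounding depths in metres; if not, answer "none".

33–65 m

Evaluate Δρ/ρ₀ = −αΔT + βΔS across each adjacent pair:
  14–33 m: −αΔT+βΔS = −(1.3 × 10⁻⁴)(-5.4)+(7.4 × 10⁻⁴)(+0.28) = 9.1 × 10⁻⁴ → stable
  33–65 m: −αΔT+βΔS = −(1.3 × 10⁻⁴)(+1.5)+(7.4 × 10⁻⁴)(-0.53) = -5.9 × 10⁻⁴ → UNSTABLE
  65–182 m: −αΔT+βΔS = −(1.3 × 10⁻⁴)(-4.5)+(7.4 × 10⁻⁴)(-0.05) = 5.5 × 10⁻⁴ → stable
  182–217 m: −αΔT+βΔS = −(1.3 × 10⁻⁴)(+1.1)+(7.4 × 10⁻⁴)(+0.93) = 5.5 × 10⁻⁴ → stable
The 33–65 m interval has Δρ < 0: lighter water underlies denser water.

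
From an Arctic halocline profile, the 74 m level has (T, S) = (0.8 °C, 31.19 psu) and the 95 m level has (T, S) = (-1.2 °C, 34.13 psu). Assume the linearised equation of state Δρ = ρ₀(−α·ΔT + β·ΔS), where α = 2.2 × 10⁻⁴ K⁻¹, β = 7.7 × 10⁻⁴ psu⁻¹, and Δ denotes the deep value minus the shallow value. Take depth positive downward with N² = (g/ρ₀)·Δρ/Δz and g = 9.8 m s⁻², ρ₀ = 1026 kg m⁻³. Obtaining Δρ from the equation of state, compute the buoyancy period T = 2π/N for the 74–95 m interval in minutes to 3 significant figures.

2.95 min

ΔT = -2.0 K, ΔS = +2.94 psu (deep − shallow).
Δρ/ρ₀ = −αΔT + βΔS = 4.40 × 10⁻⁴ + 2.2638 × 10⁻³ = 2.7038 × 10⁻³, so Δρ ≈ 2.774 kg m⁻³.
N² = (g/ρ₀)·Δρ/Δz = g·(Δρ/ρ₀)/Δz = 9.8 × 2.7038 × 10⁻³ / 21 = 1.2618 × 10⁻³ s⁻².
N = √(1.2618 × 10⁻³) = 0.035522 rad s⁻¹ → T = 2π/N = 176.88 s = 2.9480 min ≈ 2.95 min.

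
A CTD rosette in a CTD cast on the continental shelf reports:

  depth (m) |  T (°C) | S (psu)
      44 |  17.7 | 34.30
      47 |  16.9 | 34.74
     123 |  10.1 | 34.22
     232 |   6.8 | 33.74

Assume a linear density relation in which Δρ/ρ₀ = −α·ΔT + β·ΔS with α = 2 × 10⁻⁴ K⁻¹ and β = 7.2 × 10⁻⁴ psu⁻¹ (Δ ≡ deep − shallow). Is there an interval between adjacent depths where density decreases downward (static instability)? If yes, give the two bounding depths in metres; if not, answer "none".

Evaluate Δρ/ρ₀ = −αΔT + βΔS across each adjacent pair:
  44–47 m: −αΔT+βΔS = −(2 × 10⁻⁴)(-0.8)+(7.2 × 10⁻⁴)(+0.44) = 4.8 × 10⁻⁴ → stable
  47–123 m: −αΔT+βΔS = −(2 × 10⁻⁴)(-6.8)+(7.2 × 10⁻⁴)(-0.52) = 9.9 × 10⁻⁴ → stable
  123–232 m: −αΔT+βΔS = −(2 × 10⁻⁴)(-3.3)+(7.2 × 10⁻⁴)(-0.48) = 3.1 × 10⁻⁴ → stable
Every interval has Δρ > 0: the column is stably stratified throughout.

none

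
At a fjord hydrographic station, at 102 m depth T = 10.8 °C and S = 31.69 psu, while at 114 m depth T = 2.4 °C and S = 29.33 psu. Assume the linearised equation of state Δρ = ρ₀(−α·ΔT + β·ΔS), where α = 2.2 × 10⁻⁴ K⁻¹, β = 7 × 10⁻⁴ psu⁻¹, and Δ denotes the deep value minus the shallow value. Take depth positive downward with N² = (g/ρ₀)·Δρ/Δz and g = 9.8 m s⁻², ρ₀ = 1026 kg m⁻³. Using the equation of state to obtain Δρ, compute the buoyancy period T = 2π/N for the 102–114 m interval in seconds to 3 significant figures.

497 s

ΔT = -8.4 K, ΔS = -2.36 psu (deep − shallow).
Δρ/ρ₀ = −αΔT + βΔS = 1.848 × 10⁻³ − 1.652 × 10⁻³ = 1.96 × 10⁻⁴, so Δρ ≈ 0.2011 kg m⁻³.
N² = (g/ρ₀)·Δρ/Δz = g·(Δρ/ρ₀)/Δz = 9.8 × 1.96 × 10⁻⁴ / 12 = 1.6007 × 10⁻⁴ s⁻².
N = √(1.6007 × 10⁻⁴) = 0.012652 rad s⁻¹ → T = 2π/N = 496.62 s ≈ 497 s.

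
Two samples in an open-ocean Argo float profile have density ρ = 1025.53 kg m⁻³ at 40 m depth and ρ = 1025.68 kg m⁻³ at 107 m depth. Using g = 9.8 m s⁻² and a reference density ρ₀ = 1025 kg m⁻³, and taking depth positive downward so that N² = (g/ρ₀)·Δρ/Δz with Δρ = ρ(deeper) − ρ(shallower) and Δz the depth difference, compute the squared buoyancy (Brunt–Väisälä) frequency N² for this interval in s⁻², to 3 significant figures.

2.14 × 10⁻⁵ s⁻²

Δρ = 1025.68 − 1025.53 = 0.15 kg m⁻³ over Δz = 107 − 40 = 67 m.
N² = (9.8/1025) × (0.15/67) = 2.1405 × 10⁻⁵ s⁻² ≈ 2.14 × 10⁻⁵ s⁻².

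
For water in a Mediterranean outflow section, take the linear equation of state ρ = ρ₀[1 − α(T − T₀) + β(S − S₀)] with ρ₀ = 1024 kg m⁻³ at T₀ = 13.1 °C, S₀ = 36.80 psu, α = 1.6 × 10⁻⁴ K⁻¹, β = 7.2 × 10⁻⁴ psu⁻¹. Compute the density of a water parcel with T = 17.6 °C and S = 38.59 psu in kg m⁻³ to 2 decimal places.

T − T₀ = +4.5 K, S − S₀ = +1.79 psu.
Bracket = 1 − α·(+4.5) + β·(+1.79) = 1 + (5.688 × 10⁻⁴) = 1.0005688.
ρ = 1024 × 1.0005688 = 1024.58 kg m⁻³.

1024.58 kg m⁻³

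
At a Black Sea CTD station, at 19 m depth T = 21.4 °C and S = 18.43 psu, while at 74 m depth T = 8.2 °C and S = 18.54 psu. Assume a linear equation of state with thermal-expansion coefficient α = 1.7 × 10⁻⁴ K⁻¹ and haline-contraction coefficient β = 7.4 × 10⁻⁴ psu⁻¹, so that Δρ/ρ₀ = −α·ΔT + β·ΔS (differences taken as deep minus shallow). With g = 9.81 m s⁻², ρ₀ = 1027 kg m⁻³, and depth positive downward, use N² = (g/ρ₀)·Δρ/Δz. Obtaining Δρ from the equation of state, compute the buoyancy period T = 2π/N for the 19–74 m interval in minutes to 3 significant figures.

ΔT = -13.2 K, ΔS = +0.11 psu (deep − shallow).
Δρ/ρ₀ = −αΔT + βΔS = 2.244 × 10⁻³ + 8.14 × 10⁻⁵ = 2.3254 × 10⁻³, so Δρ ≈ 2.388 kg m⁻³.
N² = (g/ρ₀)·Δρ/Δz = g·(Δρ/ρ₀)/Δz = 9.81 × 2.3254 × 10⁻³ / 55 = 4.1477 × 10⁻⁴ s⁻².
N = √(4.1477 × 10⁻⁴) = 0.020366 rad s⁻¹ → T = 2π/N = 308.51 s = 5.1418 min ≈ 5.14 min.

5.14 min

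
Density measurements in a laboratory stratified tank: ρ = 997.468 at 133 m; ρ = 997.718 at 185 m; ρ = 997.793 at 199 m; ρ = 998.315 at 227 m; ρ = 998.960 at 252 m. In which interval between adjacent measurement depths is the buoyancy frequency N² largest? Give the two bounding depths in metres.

Compute the density gradient over each adjacent pair:
  133–185 m: Δρ/Δz = 0.250/52 = 4.8 × 10⁻³ kg m⁻⁴
  185–199 m: Δρ/Δz = 0.075/14 = 5.4 × 10⁻³ kg m⁻⁴
  199–227 m: Δρ/Δz = 0.522/28 = 0.019 kg m⁻⁴
  227–252 m: Δρ/Δz = 0.645/25 = 0.026 kg m⁻⁴
The largest gradient is in the 227–252 m interval — the pycnocline.

227–252 m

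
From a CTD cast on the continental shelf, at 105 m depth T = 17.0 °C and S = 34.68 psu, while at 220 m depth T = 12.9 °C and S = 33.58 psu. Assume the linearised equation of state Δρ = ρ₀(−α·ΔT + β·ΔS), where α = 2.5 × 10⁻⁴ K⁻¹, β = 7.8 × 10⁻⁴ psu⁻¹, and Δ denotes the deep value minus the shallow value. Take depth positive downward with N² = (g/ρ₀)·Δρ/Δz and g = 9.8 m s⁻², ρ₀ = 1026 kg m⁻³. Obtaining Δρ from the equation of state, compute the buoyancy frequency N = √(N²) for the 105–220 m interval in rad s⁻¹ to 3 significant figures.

ΔT = -4.1 K, ΔS = -1.10 psu (deep − shallow).
Δρ/ρ₀ = −αΔT + βΔS = 1.025 × 10⁻³ − 8.58 × 10⁻⁴ = 1.67 × 10⁻⁴, so Δρ ≈ 0.1713 kg m⁻³.
N² = (g/ρ₀)·Δρ/Δz = g·(Δρ/ρ₀)/Δz = 9.8 × 1.67 × 10⁻⁴ / 115 = 1.4231 × 10⁻⁵ s⁻².
N = √(1.4231 × 10⁻⁵) = 3.7724 × 10⁻³ rad s⁻¹ ≈ 3.77 × 10⁻³ rad s⁻¹.

3.77 × 10⁻³ rad s⁻¹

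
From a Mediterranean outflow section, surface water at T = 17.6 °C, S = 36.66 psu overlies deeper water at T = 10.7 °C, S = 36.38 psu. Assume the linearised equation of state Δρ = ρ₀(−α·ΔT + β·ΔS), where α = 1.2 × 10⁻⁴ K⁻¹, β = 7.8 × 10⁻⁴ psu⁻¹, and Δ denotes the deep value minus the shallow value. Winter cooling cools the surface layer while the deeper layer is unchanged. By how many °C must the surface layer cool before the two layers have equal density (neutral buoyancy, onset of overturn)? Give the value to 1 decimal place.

Neutral buoyancy requires Δρ = 0, i.e. −α(T_deep − T_surf′) + β(S_deep − S_surf) = 0.
T_surf′ = T_deep − (β/α)·ΔS = 10.7 − (7.8 × 10⁻⁴/1.2 × 10⁻⁴)·(-0.28) = 12.520 °C.
Cooling required: 17.6 − (12.520) = 5.080 °C.

5.1 °C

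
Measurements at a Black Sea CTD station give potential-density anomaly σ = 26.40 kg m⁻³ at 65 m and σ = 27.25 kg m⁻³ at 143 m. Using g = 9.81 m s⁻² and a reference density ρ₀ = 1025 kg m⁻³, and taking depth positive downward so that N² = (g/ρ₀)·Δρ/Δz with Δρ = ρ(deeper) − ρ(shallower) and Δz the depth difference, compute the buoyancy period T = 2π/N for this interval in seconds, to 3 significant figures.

Δρ = 1027.25 − 1026.40 = 0.85 kg m⁻³ over Δz = 143 − 65 = 78 m.
N² = (9.81/1025) × (0.85/78) = 1.0430 × 10⁻⁴ s⁻².
N = √(1.0430 × 10⁻⁴) = 0.010213 rad s⁻¹, so T = 2π/N = 615.21 s ≈ 615 s.
A positive N² confirms static stability across the interval.

615 s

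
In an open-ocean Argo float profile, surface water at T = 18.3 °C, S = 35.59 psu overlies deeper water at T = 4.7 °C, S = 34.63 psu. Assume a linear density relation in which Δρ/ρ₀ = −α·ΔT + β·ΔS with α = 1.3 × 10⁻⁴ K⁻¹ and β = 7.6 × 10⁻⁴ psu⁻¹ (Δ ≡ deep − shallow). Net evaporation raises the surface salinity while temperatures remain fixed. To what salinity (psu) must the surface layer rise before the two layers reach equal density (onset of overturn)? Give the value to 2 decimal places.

36.96 psu

Neutral buoyancy requires −α(T_deep − T_surf) + β(S_deep − S_surf′) = 0.
S_surf′ = S_deep − (α/β)·ΔT = 34.63 − (1.3 × 10⁻⁴/7.6 × 10⁻⁴)·(-13.6) = 36.9563 psu.
Increase required: 36.9563 − 35.59 = 1.3663 psu.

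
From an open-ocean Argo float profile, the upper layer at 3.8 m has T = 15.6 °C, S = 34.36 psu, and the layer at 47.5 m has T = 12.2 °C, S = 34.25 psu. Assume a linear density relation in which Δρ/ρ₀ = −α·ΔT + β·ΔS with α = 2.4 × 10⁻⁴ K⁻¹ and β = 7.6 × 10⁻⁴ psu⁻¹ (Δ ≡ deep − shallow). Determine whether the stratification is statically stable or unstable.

ΔT = 12.2 − 15.6 = -3.4 K and ΔS = 34.25 − 34.36 = -0.11 psu (deep − shallow).
−αΔT = 8.16 × 10⁻⁴; βΔS = -8.36 × 10⁻⁵; sum Δρ/ρ₀ = 7.324 × 10⁻⁴.
Δρ/ρ₀ > 0, so Δρ > 0: deeper water is denser → statically stable.

stable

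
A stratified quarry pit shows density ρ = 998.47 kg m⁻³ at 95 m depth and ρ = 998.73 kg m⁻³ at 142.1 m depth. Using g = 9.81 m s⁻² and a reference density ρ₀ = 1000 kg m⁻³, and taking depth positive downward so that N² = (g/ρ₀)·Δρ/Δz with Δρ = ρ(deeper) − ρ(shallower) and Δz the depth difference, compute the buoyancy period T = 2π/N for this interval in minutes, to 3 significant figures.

14.2 min

Δρ = 998.73 − 998.47 = 0.26 kg m⁻³ over Δz = 142.1 − 95 = 47.1 m.
N² = (9.81/1000) × (0.26/47.1) = 5.4153 × 10⁻⁵ s⁻².
N = √(5.4153 × 10⁻⁵) = 7.3589 × 10⁻³ rad s⁻¹, so T = 2π/N = 853.82 s = 14.230 min ≈ 14.2 min.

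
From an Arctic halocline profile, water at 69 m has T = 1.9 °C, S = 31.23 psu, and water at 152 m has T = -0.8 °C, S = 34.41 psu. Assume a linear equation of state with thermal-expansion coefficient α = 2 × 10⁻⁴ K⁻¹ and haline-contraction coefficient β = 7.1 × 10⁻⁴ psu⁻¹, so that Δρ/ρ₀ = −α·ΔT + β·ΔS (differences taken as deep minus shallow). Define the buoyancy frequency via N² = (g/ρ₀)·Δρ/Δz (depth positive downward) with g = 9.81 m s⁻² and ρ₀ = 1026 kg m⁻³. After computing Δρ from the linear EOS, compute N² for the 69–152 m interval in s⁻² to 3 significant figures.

3.31 × 10⁻⁴ s⁻²

ΔT = -2.7 K, ΔS = +3.18 psu (deep − shallow).
Δρ/ρ₀ = −αΔT + βΔS = 5.40 × 10⁻⁴ + 2.2578 × 10⁻³ = 2.7978 × 10⁻³, so Δρ ≈ 2.871 kg m⁻³.
N² = (g/ρ₀)·Δρ/Δz = g·(Δρ/ρ₀)/Δz = 9.81 × 2.7978 × 10⁻³ / 83 = 3.3068 × 10⁻⁴ s⁻² ≈ 3.31 × 10⁻⁴ s⁻².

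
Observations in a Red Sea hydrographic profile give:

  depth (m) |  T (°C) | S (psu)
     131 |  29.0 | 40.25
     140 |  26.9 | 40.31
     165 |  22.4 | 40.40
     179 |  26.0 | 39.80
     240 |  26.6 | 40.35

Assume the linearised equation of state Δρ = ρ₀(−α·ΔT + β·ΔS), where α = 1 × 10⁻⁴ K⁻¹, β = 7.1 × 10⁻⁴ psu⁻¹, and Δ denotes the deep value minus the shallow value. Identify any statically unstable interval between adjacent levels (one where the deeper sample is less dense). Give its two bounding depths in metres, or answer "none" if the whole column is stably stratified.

Evaluate Δρ/ρ₀ = −αΔT + βΔS across each adjacent pair:
  131–140 m: −αΔT+βΔS = −(1 × 10⁻⁴)(-2.1)+(7.1 × 10⁻⁴)(+0.06) = 2.5 × 10⁻⁴ → stable
  140–165 m: −αΔT+βΔS = −(1 × 10⁻⁴)(-4.5)+(7.1 × 10⁻⁴)(+0.09) = 5.1 × 10⁻⁴ → stable
  165–179 m: −αΔT+βΔS = −(1 × 10⁻⁴)(+3.6)+(7.1 × 10⁻⁴)(-0.60) = -7.9 × 10⁻⁴ → UNSTABLE
  179–240 m: −αΔT+βΔS = −(1 × 10⁻⁴)(+0.6)+(7.1 × 10⁻⁴)(+0.55) = 3.3 × 10⁻⁴ → stable
The 165–179 m interval has Δρ < 0: lighter water underlies denser water.

165–179 m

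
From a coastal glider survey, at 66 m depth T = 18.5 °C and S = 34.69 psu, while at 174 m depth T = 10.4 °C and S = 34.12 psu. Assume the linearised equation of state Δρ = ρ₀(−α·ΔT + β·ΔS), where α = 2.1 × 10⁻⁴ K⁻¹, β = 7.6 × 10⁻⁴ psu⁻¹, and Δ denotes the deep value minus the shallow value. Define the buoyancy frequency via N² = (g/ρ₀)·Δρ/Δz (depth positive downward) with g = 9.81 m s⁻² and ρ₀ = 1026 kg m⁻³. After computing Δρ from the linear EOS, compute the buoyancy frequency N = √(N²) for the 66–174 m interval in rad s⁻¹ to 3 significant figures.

ΔT = -8.1 K, ΔS = -0.57 psu (deep − shallow).
Δρ/ρ₀ = −αΔT + βΔS = 1.701 × 10⁻³ − 4.332 × 10⁻⁴ = 1.2678 × 10⁻³, so Δρ ≈ 1.301 kg m⁻³.
N² = (g/ρ₀)·Δρ/Δz = g·(Δρ/ρ₀)/Δz = 9.81 × 1.2678 × 10⁻³ / 108 = 1.1516 × 10⁻⁴ s⁻².
N = √(1.1516 × 10⁻⁴) = 0.010731 rad s⁻¹ ≈ 0.0107 rad s⁻¹.

0.0107 rad s⁻¹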